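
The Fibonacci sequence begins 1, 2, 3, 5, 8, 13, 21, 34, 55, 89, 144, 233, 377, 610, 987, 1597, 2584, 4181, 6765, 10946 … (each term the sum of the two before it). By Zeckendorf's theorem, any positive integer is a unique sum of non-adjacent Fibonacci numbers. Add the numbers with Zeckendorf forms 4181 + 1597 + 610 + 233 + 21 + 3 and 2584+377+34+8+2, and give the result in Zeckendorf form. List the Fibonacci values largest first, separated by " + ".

The two numbers are 6645 and 3005, so their sum is 9650.
take 6765 (≤ 9650); 9650 − 6765 = 2885
take 2584 (≤ 2885); 2885 − 2584 = 301
take 233 (≤ 301); 301 − 233 = 68
take 55 (≤ 68); 68 − 55 = 13
take 13 (≤ 13); 13 − 13 = 0

6765 + 2584 + 233 + 55 + 13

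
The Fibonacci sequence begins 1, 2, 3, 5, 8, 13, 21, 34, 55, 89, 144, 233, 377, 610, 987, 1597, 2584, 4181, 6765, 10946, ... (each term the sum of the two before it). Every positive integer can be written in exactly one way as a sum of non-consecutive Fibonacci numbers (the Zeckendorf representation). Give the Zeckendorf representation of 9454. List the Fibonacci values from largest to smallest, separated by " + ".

largest Fibonacci ≤ 9454 is 6765; 9454 − 6765 = 2689
largest Fibonacci ≤ 2689 is 2584; 2689 − 2584 = 105
largest Fibonacci ≤ 105 is 89; 105 − 89 = 16
largest Fibonacci ≤ 16 is 13; 16 − 13 = 3
largest Fibonacci ≤ 3 is 3; 3 − 3 = 0
So 9454 = 6765 + 2584 + 89 + 13 + 3, with no two terms consecutive in the sequence.

6765 + 2584 + 89 + 13 + 3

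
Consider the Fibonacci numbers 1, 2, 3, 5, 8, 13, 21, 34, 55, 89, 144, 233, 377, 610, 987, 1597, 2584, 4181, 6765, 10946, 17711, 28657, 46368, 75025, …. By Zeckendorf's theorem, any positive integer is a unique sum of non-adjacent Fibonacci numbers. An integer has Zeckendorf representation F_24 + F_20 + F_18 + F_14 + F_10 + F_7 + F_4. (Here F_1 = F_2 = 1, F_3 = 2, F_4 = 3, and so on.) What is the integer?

F_24 + F_20 + F_18 + F_14 + F_10 + F_7 + F_4 = 46368 + 6765 + 2584 + 377 + 55 + 13 + 3 = 56165.

56165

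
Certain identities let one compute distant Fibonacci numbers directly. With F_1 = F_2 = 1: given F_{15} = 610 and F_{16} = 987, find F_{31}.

By F_{2k+1} = F_k² + F_{k+1}²: F_{31} = 610² + 987² = 372100 + 974169 = 1346269.

1346269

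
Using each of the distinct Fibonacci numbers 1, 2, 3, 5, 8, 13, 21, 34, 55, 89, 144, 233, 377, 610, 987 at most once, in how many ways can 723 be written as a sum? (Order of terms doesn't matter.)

25

Each representation comes from the Zeckendorf form by replacing some F_k with F_{k−1} + F_{k−2} where possible.
723 = 610+89+21+3 = 610+89+21+2+1 = 610+89+13+8+3 = … (22 more), for 25 in all.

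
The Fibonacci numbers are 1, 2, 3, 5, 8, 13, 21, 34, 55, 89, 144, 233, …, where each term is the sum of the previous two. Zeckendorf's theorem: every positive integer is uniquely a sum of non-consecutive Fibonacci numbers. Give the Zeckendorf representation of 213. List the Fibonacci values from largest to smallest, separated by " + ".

144 + 55 + 13 + 1

largest Fibonacci ≤ 213 is 144; 213 − 144 = 69
largest Fibonacci ≤ 69 is 55; 69 − 55 = 14
largest Fibonacci ≤ 14 is 13; 14 − 13 = 1
largest Fibonacci ≤ 1 is 1; 1 − 1 = 0
So 213 = 144 + 55 + 13 + 1, with no two terms consecutive in the sequence.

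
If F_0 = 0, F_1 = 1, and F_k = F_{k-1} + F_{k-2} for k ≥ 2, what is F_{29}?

Iterating the recurrence up to F_{21} = 10946 and F_{20} = 6765:
F_{22} = F_{21} + F_{20} = 10946 + 6765 = 17711
F_{23} = F_{22} + F_{21} = 17711 + 10946 = 28657
F_{24} = F_{23} + F_{22} = 28657 + 17711 = 46368
F_{25} = F_{24} + F_{23} = 46368 + 28657 = 75025
F_{26} = F_{25} + F_{24} = 75025 + 46368 = 121393
F_{27} = F_{26} + F_{25} = 121393 + 75025 = 196418
F_{28} = F_{27} + F_{26} = 196418 + 121393 = 317811
F_{29} = F_{28} + F_{27} = 317811 + 196418 = 514229

514229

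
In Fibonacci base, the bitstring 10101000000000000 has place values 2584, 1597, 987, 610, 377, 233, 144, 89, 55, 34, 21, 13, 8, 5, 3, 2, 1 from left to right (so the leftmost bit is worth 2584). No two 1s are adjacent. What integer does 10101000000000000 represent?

3948

Summing the place values of the 1 bits: 2584 + 987 + 377 = 3948.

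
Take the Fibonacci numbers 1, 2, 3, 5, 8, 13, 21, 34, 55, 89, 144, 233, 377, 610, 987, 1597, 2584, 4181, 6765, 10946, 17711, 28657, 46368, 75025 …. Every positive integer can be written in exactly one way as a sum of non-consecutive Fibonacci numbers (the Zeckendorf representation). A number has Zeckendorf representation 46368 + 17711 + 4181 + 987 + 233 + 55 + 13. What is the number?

46368 + 17711 + 4181 + 987 + 233 + 55 + 13 = 69548.

69548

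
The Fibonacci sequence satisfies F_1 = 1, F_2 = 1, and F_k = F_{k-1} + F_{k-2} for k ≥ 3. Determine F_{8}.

F_{2} = F_{1} + F_{0} = 1 + 0 = 1
F_{3} = F_{2} + F_{1} = 1 + 1 = 2
F_{4} = F_{3} + F_{2} = 2 + 1 = 3
F_{5} = F_{4} + F_{3} = 3 + 2 = 5
F_{6} = F_{5} + F_{4} = 5 + 3 = 8
F_{7} = F_{6} + F_{5} = 8 + 5 = 13
F_{8} = F_{7} + F_{6} = 13 + 8 = 21

21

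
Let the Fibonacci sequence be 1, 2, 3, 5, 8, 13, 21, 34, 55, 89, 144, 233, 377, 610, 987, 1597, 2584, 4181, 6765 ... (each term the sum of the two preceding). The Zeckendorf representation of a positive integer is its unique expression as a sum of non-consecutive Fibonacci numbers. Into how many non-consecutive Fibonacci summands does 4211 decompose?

4

Greedily peel off the largest Fibonacci term at each step:
4211: greatest Fibonacci not exceeding it is 4181, leaving 30
30: greatest Fibonacci not exceeding it is 21, leaving 9
9: greatest Fibonacci not exceeding it is 8, leaving 1
1: greatest Fibonacci not exceeding it is 1, leaving 0
4211 = 4181 + 21 + 8 + 1, which has 4 terms.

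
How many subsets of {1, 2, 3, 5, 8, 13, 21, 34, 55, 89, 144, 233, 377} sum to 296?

Each representation comes from the Zeckendorf form by replacing some F_k with F_{k−1} + F_{k−2} where possible.
296 = 233+55+8 = 233+55+5+3 = 233+34+21+8 = … (13 more), for 16 in all.

16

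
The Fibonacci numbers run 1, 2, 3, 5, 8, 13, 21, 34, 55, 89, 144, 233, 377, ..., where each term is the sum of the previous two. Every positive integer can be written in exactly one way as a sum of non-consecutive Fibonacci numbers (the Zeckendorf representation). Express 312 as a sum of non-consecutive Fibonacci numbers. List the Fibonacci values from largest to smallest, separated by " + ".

233 + 55 + 21 + 3

312 − 233 = 79
79 − 55 = 24
24 − 21 = 3
3 − 3 = 0
So 312 = 233 + 55 + 21 + 3, with no two terms consecutive in the sequence.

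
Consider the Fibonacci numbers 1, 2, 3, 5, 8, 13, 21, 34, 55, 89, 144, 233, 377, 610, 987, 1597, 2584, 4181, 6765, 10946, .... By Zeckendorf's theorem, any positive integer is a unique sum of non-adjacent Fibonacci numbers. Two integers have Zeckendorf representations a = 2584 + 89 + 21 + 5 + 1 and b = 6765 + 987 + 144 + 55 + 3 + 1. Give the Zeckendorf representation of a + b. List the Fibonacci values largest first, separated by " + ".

The two numbers are 2700 and 7955, so their sum is 10655.
Greedy algorithm:
6765 ≤ 10655 < 10946, so take 6765; remainder 3890
2584 ≤ 3890 < 4181, so take 2584; remainder 1306
987 ≤ 1306 < 1597, so take 987; remainder 319
233 ≤ 319 < 377, so take 233; remainder 86
55 ≤ 86 < 89, so take 55; remainder 31
21 ≤ 31 < 34, so take 21; remainder 10
8 ≤ 10 < 13, so take 8; remainder 2
2 ≤ 2 < 3, so take 2; remainder 0

6765 + 2584 + 987 + 233 + 55 + 21 + 8 + 2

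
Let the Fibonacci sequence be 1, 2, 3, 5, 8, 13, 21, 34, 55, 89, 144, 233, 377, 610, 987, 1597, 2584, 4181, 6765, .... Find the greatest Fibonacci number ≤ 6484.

4181

4181 ≤ 6484 < 6765, so the largest Fibonacci number not exceeding 6484 is 4181.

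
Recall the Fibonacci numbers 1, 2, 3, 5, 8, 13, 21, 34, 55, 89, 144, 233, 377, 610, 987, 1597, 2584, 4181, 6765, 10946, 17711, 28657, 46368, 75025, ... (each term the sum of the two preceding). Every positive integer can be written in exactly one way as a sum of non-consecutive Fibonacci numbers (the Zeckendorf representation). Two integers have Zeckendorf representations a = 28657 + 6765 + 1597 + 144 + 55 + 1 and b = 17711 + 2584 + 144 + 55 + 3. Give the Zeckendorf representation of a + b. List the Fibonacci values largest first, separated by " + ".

46368 + 10946 + 377 + 21 + 3 + 1

The two numbers are 37219 and 20497, so their sum is 57716.
46368 ≤ 57716 < 75025, so take 46368; remainder 11348
10946 ≤ 11348 < 17711, so take 10946; remainder 402
377 ≤ 402 < 610, so take 377; remainder 25
21 ≤ 25 < 34, so take 21; remainder 4
3 ≤ 4 < 5, so take 3; remainder 1
1 ≤ 1 < 2, so take 1; remainder 0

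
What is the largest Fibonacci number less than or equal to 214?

144

144 ≤ 214 < 233, so the largest Fibonacci number not exceeding 214 is 144.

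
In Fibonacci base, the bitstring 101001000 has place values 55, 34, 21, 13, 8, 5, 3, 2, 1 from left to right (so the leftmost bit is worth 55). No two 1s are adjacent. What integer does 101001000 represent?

81

Summing the place values of the 1 bits: 55 + 21 + 5 = 81.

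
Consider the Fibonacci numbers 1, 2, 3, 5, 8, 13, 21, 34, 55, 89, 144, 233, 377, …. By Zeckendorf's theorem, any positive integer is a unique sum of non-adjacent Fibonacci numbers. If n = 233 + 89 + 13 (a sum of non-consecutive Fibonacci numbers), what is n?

335

233 + 89 + 13 = 335.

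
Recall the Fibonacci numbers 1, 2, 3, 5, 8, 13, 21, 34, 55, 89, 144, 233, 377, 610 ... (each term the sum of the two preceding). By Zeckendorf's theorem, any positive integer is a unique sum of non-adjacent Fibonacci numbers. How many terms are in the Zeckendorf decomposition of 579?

Greedily peel off the largest Fibonacci term at each step:
largest Fibonacci ≤ 579 is 377; 579 − 377 = 202
largest Fibonacci ≤ 202 is 144; 202 − 144 = 58
largest Fibonacci ≤ 58 is 55; 58 − 55 = 3
largest Fibonacci ≤ 3 is 3; 3 − 3 = 0
579 = 377 + 144 + 55 + 3, which has 4 terms.

4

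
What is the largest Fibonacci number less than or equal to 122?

89 ≤ 122 < 144, so the largest Fibonacci number not exceeding 122 is 89.

89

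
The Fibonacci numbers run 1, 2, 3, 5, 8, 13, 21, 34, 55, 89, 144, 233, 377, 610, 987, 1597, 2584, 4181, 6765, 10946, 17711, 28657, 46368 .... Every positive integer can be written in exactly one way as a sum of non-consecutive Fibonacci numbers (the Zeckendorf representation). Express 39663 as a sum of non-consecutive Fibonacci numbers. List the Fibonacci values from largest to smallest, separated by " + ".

28657 + 10946 + 55 + 5

Repeatedly subtract the largest Fibonacci number that fits:
largest Fibonacci ≤ 39663 is 28657; 39663 − 28657 = 11006
largest Fibonacci ≤ 11006 is 10946; 11006 − 10946 = 60
largest Fibonacci ≤ 60 is 55; 60 − 55 = 5
largest Fibonacci ≤ 5 is 5; 5 − 5 = 0
So 39663 = 28657 + 10946 + 55 + 5, with no two terms consecutive in the sequence.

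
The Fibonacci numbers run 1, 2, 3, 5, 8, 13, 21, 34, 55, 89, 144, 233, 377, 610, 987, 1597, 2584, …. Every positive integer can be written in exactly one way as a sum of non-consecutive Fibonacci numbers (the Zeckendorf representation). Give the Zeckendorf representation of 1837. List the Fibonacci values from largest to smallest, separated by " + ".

1597 + 233 + 5 + 2

take 1597 (≤ 1837); 1837 − 1597 = 240
take 233 (≤ 240); 240 − 233 = 7
take 5 (≤ 7); 7 − 5 = 2
take 2 (≤ 2); 2 − 2 = 0
So 1837 = 1597 + 233 + 5 + 2, with no two terms consecutive in the sequence.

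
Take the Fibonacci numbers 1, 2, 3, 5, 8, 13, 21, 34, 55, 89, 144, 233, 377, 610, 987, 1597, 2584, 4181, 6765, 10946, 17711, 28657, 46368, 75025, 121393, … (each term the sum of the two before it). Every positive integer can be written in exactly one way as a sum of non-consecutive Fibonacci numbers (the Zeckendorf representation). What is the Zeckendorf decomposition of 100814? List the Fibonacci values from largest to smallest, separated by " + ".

75025 ≤ 100814 < 121393, so take 75025; remainder 25789
17711 ≤ 25789 < 28657, so take 17711; remainder 8078
6765 ≤ 8078 < 10946, so take 6765; remainder 1313
987 ≤ 1313 < 1597, so take 987; remainder 326
233 ≤ 326 < 377, so take 233; remainder 93
89 ≤ 93 < 144, so take 89; remainder 4
3 ≤ 4 < 5, so take 3; remainder 1
1 ≤ 1 < 2, so take 1; remainder 0
So 100814 = 75025 + 17711 + 6765 + 987 + 233 + 89 + 3 + 1, with no two terms consecutive in the sequence.

75025 + 17711 + 6765 + 987 + 233 + 89 + 3 + 1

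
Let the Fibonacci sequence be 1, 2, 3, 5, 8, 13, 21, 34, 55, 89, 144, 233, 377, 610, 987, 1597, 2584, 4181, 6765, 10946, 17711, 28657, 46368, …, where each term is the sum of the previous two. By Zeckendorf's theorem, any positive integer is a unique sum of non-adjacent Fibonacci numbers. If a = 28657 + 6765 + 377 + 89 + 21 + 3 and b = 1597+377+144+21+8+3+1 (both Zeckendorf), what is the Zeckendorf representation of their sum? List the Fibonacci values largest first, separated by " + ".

The two numbers are 35912 and 2151, so their sum is 38063.
Repeatedly subtract the largest Fibonacci number that fits:
38063 − 28657 = 9406
9406 − 6765 = 2641
2641 − 2584 = 57
57 − 55 = 2
2 − 2 = 0

28657 + 6765 + 2584 + 55 + 2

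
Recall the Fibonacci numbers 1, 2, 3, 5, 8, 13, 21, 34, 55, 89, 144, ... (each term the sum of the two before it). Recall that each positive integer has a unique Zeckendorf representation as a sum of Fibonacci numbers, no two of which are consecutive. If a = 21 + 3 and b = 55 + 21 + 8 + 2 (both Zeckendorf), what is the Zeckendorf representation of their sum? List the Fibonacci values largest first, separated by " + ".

89 + 21

The two numbers are 24 and 86, so their sum is 110.
Greedy algorithm:
subtract 89 from 110: 21 remains
subtract 21 from 21: 0 remains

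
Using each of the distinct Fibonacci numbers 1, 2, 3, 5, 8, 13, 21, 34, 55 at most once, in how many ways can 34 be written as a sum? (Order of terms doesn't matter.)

34 = 34 = 21+13 = 21+8+5 = 21+8+3+2 — 4 representations.

4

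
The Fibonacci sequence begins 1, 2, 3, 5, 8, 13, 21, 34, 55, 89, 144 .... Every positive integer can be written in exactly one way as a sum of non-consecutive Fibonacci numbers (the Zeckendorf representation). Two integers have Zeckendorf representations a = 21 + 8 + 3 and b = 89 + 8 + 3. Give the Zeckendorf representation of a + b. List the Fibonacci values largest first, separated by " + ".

The two numbers are 32 and 100, so their sum is 132.
Greedily peel off the largest Fibonacci term at each step:
132: greatest Fibonacci not exceeding it is 89, leaving 43
43: greatest Fibonacci not exceeding it is 34, leaving 9
9: greatest Fibonacci not exceeding it is 8, leaving 1
1: greatest Fibonacci not exceeding it is 1, leaving 0

89 + 34 + 8 + 1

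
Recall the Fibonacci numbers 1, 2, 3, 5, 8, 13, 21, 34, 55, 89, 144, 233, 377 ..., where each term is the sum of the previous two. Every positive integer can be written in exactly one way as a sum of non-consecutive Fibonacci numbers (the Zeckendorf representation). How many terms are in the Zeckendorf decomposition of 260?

Repeatedly subtract the largest Fibonacci number that fits:
take 233 (≤ 260); 260 − 233 = 27
take 21 (≤ 27); 27 − 21 = 6
take 5 (≤ 6); 6 − 5 = 1
take 1 (≤ 1); 1 − 1 = 0
260 = 233 + 21 + 5 + 1, which has 4 terms.

4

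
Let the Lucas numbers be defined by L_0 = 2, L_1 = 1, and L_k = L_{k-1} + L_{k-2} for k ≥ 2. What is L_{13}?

521

Iterating the recurrence up to L_{9} = 76 and L_{8} = 47:
L_{10} = L_{9} + L_{8} = 76 + 47 = 123
L_{11} = L_{10} + L_{9} = 123 + 76 = 199
L_{12} = L_{11} + L_{10} = 199 + 123 = 322
L_{13} = L_{12} + L_{11} = 322 + 199 = 521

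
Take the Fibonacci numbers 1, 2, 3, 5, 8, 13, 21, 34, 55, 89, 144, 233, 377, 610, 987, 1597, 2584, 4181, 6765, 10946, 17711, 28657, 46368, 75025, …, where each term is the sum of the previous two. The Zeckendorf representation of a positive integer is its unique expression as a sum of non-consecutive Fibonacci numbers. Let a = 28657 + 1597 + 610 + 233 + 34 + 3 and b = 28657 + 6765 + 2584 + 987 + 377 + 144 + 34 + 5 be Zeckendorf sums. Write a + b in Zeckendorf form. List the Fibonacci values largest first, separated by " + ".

The two numbers are 31134 and 39553, so their sum is 70687.
70687 − 46368 = 24319
24319 − 17711 = 6608
6608 − 4181 = 2427
2427 − 1597 = 830
830 − 610 = 220
220 − 144 = 76
76 − 55 = 21
21 − 21 = 0

46368 + 17711 + 4181 + 1597 + 610 + 144 + 55 + 21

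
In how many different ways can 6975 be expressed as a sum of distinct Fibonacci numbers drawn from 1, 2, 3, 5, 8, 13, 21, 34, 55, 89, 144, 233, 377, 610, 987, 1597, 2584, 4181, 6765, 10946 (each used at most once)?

Each representation comes from the Zeckendorf form by replacing some F_k with F_{k−1} + F_{k−2} where possible.
6975 = 6765+144+55+8+3 = 6765+144+55+8+2+1 = 6765+144+34+21+8+3 = 4181+2584+144+55+8+3 = 6765+144+55+5+3+2+1 = … (43 more), for 48 in all.

48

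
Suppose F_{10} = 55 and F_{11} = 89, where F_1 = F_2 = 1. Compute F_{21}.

By F_{2k+1} = F_k² + F_{k+1}²: F_{21} = 55² + 89² = 3025 + 7921 = 10946.

10946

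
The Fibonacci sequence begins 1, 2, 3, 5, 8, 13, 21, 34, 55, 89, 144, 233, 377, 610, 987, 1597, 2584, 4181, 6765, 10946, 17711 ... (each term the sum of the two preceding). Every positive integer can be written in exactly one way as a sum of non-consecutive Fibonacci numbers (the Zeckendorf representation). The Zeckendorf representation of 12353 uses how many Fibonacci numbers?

6

largest Fibonacci ≤ 12353 is 10946; 12353 − 10946 = 1407
largest Fibonacci ≤ 1407 is 987; 1407 − 987 = 420
largest Fibonacci ≤ 420 is 377; 420 − 377 = 43
largest Fibonacci ≤ 43 is 34; 43 − 34 = 9
largest Fibonacci ≤ 9 is 8; 9 − 8 = 1
largest Fibonacci ≤ 1 is 1; 1 − 1 = 0
12353 = 10946 + 987 + 377 + 34 + 8 + 1, which has 6 terms.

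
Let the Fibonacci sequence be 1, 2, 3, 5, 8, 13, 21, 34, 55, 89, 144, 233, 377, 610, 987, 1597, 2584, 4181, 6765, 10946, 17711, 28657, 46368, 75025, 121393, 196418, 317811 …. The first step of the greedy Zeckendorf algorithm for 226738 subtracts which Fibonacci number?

196418

196418 ≤ 226738 < 317811, so the largest Fibonacci number not exceeding 226738 is 196418.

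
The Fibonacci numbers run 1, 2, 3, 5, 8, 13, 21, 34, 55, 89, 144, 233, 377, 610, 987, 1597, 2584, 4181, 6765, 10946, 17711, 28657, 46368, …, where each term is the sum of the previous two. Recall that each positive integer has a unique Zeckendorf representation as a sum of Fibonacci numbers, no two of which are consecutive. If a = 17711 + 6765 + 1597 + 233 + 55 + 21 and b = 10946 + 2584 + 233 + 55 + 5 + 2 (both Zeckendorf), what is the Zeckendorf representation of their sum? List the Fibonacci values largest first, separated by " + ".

28657 + 10946 + 377 + 144 + 55 + 21 + 5 + 2

The two numbers are 26382 and 13825, so their sum is 40207.
Repeatedly subtract the largest Fibonacci number that fits:
largest Fibonacci ≤ 40207 is 28657; 40207 − 28657 = 11550
largest Fibonacci ≤ 11550 is 10946; 11550 − 10946 = 604
largest Fibonacci ≤ 604 is 377; 604 − 377 = 227
largest Fibonacci ≤ 227 is 144; 227 − 144 = 83
largest Fibonacci ≤ 83 is 55; 83 − 55 = 28
largest Fibonacci ≤ 28 is 21; 28 − 21 = 7
largest Fibonacci ≤ 7 is 5; 7 − 5 = 2
largest Fibonacci ≤ 2 is 2; 2 − 2 = 0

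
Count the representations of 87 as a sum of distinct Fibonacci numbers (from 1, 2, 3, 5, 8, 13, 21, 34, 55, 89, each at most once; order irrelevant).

5

Starting from the Zeckendorf form and repeatedly splitting a term F_k into F_{k−1} + F_{k−2} (when neither is already used) reaches every representation.
87 = 55+21+8+3 = 55+21+8+2+1 = 55+21+5+3+2+1 = 55+13+8+5+3+2+1 = 34+21+13+8+5+3+2+1 — 5 representations.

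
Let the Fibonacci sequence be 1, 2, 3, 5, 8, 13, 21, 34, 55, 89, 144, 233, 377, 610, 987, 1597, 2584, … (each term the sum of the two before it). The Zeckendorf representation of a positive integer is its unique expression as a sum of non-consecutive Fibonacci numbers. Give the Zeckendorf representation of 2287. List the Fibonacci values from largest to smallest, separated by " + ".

1597 + 610 + 55 + 21 + 3 + 1

1597 ≤ 2287 < 2584, so take 1597; remainder 690
610 ≤ 690 < 987, so take 610; remainder 80
55 ≤ 80 < 89, so take 55; remainder 25
21 ≤ 25 < 34, so take 21; remainder 4
3 ≤ 4 < 5, so take 3; remainder 1
1 ≤ 1 < 2, so take 1; remainder 0
So 2287 = 1597 + 610 + 55 + 21 + 3 + 1, with no two terms consecutive in the sequence.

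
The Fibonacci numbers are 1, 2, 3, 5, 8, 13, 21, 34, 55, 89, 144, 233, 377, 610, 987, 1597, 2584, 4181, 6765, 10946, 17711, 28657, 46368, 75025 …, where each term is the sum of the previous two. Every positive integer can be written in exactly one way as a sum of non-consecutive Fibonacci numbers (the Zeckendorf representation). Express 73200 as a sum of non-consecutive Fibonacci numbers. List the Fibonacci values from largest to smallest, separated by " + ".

take 46368 (≤ 73200); 73200 − 46368 = 26832
take 17711 (≤ 26832); 26832 − 17711 = 9121
take 6765 (≤ 9121); 9121 − 6765 = 2356
take 1597 (≤ 2356); 2356 − 1597 = 759
take 610 (≤ 759); 759 − 610 = 149
take 144 (≤ 149); 149 − 144 = 5
take 5 (≤ 5); 5 − 5 = 0
So 73200 = 46368 + 17711 + 6765 + 1597 + 610 + 144 + 5, with no two terms consecutive in the sequence.

46368 + 17711 + 6765 + 1597 + 610 + 144 + 5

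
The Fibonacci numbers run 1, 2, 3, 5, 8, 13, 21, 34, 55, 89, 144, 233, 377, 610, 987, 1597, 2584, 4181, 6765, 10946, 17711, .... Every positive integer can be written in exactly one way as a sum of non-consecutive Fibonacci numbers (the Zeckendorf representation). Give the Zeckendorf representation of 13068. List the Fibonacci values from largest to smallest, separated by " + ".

10946 + 1597 + 377 + 144 + 3 + 1

Greedy algorithm:
take 10946 (≤ 13068); 13068 − 10946 = 2122
take 1597 (≤ 2122); 2122 − 1597 = 525
take 377 (≤ 525); 525 − 377 = 148
take 144 (≤ 148); 148 − 144 = 4
take 3 (≤ 4); 4 − 3 = 1
take 1 (≤ 1); 1 − 1 = 0
So 13068 = 10946 + 1597 + 377 + 144 + 3 + 1, with no two terms consecutive in the sequence.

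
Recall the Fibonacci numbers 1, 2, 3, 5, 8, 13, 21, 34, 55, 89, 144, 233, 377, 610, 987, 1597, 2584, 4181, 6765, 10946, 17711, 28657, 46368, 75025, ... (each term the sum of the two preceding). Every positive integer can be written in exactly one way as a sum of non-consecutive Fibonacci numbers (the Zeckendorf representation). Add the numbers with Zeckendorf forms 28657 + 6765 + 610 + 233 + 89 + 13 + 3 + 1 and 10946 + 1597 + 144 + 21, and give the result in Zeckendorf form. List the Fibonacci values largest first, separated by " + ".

The two numbers are 36371 and 12708, so their sum is 49079.
Repeatedly subtract the largest Fibonacci number that fits:
subtract 46368 from 49079: 2711 remains
subtract 2584 from 2711: 127 remains
subtract 89 from 127: 38 remains
subtract 34 from 38: 4 remains
subtract 3 from 4: 1 remains
subtract 1 from 1: 0 remains

46368 + 2584 + 89 + 34 + 3 + 1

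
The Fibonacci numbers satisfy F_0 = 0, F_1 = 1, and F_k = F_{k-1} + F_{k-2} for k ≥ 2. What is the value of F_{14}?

Iterating the recurrence up to F_{7} = 13 and F_{6} = 8:
F_{8} = F_{7} + F_{6} = 13 + 8 = 21
F_{9} = F_{8} + F_{7} = 21 + 13 = 34
F_{10} = F_{9} + F_{8} = 34 + 21 = 55
F_{11} = F_{10} + F_{9} = 55 + 34 = 89
F_{12} = F_{11} + F_{10} = 89 + 55 = 144
F_{13} = F_{12} + F_{11} = 144 + 89 = 233
F_{14} = F_{13} + F_{12} = 233 + 144 = 377

377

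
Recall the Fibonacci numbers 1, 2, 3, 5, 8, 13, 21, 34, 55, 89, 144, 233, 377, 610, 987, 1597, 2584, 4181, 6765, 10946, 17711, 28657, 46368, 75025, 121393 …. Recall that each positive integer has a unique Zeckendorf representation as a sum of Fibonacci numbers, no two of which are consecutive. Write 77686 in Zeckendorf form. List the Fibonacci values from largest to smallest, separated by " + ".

75025 ≤ 77686 < 121393, so take 75025; remainder 2661
2584 ≤ 2661 < 4181, so take 2584; remainder 77
55 ≤ 77 < 89, so take 55; remainder 22
21 ≤ 22 < 34, so take 21; remainder 1
1 ≤ 1 < 2, so take 1; remainder 0
So 77686 = 75025 + 2584 + 55 + 21 + 1, with no two terms consecutive in the sequence.

75025 + 2584 + 55 + 21 + 1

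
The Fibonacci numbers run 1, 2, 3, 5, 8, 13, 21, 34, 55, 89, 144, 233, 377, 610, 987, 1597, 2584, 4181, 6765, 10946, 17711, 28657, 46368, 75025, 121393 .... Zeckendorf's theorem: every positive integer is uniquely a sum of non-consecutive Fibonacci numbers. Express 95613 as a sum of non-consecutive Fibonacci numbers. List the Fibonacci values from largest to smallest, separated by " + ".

75025 + 17711 + 2584 + 233 + 55 + 5

largest Fibonacci ≤ 95613 is 75025; 95613 − 75025 = 20588
largest Fibonacci ≤ 20588 is 17711; 20588 − 17711 = 2877
largest Fibonacci ≤ 2877 is 2584; 2877 − 2584 = 293
largest Fibonacci ≤ 293 is 233; 293 − 233 = 60
largest Fibonacci ≤ 60 is 55; 60 − 55 = 5
largest Fibonacci ≤ 5 is 5; 5 − 5 = 0
So 95613 = 75025 + 17711 + 2584 + 233 + 55 + 5, with no two terms consecutive in the sequence.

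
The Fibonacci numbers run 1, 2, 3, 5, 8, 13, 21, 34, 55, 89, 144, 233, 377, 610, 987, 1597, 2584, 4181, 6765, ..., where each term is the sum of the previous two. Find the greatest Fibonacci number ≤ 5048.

4181 ≤ 5048 < 6765, so the largest Fibonacci number not exceeding 5048 is 4181.

4181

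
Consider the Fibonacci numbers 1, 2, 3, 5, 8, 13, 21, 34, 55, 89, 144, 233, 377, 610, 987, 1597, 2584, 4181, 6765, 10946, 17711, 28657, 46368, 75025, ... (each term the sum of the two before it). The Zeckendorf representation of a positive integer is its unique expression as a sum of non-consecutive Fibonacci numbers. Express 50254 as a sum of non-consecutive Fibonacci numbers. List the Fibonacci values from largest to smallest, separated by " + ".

take 46368 (≤ 50254); 50254 − 46368 = 3886
take 2584 (≤ 3886); 3886 − 2584 = 1302
take 987 (≤ 1302); 1302 − 987 = 315
take 233 (≤ 315); 315 − 233 = 82
take 55 (≤ 82); 82 − 55 = 27
take 21 (≤ 27); 27 − 21 = 6
take 5 (≤ 6); 6 − 5 = 1
take 1 (≤ 1); 1 − 1 = 0
So 50254 = 46368 + 2584 + 987 + 233 + 55 + 21 + 5 + 1, with no two terms consecutive in the sequence.

46368 + 2584 + 987 + 233 + 55 + 21 + 5 + 1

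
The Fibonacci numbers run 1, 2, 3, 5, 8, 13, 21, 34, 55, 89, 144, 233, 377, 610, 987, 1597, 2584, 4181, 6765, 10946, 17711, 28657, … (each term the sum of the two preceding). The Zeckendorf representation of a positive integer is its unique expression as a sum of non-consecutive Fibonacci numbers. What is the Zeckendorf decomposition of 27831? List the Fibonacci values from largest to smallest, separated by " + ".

17711 + 6765 + 2584 + 610 + 144 + 13 + 3 + 1

largest Fibonacci ≤ 27831 is 17711; 27831 − 17711 = 10120
largest Fibonacci ≤ 10120 is 6765; 10120 − 6765 = 3355
largest Fibonacci ≤ 3355 is 2584; 3355 − 2584 = 771
largest Fibonacci ≤ 771 is 610; 771 − 610 = 161
largest Fibonacci ≤ 161 is 144; 161 − 144 = 17
largest Fibonacci ≤ 17 is 13; 17 − 13 = 4
largest Fibonacci ≤ 4 is 3; 4 − 3 = 1
largest Fibonacci ≤ 1 is 1; 1 − 1 = 0
So 27831 = 17711 + 6765 + 2584 + 610 + 144 + 13 + 3 + 1, with no two terms consecutive in the sequence.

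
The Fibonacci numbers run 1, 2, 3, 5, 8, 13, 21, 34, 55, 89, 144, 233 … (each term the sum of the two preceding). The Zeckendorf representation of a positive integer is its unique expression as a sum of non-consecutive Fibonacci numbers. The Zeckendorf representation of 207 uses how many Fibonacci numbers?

207: greatest Fibonacci not exceeding it is 144, leaving 63
63: greatest Fibonacci not exceeding it is 55, leaving 8
8: greatest Fibonacci not exceeding it is 8, leaving 0
207 = 144 + 55 + 8, which has 3 terms.

3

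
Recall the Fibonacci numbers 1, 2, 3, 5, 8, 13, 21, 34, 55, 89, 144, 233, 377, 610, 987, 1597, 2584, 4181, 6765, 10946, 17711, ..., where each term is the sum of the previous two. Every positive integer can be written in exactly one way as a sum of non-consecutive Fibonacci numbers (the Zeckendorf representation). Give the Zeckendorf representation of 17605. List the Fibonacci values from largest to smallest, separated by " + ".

Greedily peel off the largest Fibonacci term at each step:
10946 ≤ 17605 < 17711, so take 10946; remainder 6659
4181 ≤ 6659 < 6765, so take 4181; remainder 2478
1597 ≤ 2478 < 2584, so take 1597; remainder 881
610 ≤ 881 < 987, so take 610; remainder 271
233 ≤ 271 < 377, so take 233; remainder 38
34 ≤ 38 < 55, so take 34; remainder 4
3 ≤ 4 < 5, so take 3; remainder 1
1 ≤ 1 < 2, so take 1; remainder 0
So 17605 = 10946 + 4181 + 1597 + 610 + 233 + 34 + 3 + 1, with no two terms consecutive in the sequence.

10946 + 4181 + 1597 + 610 + 233 + 34 + 3 + 1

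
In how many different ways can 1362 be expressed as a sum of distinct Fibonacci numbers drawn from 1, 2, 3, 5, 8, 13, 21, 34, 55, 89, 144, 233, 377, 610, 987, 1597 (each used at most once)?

Each representation comes from the Zeckendorf form by replacing some F_k with F_{k−1} + F_{k−2} where possible.
1362 = 987+233+89+34+13+5+1 = 987+233+89+34+13+3+2+1 = 610+377+233+89+34+13+5+1 = 987+233+89+34+8+5+3+2+1 = … (8 more), for 12 in all.

12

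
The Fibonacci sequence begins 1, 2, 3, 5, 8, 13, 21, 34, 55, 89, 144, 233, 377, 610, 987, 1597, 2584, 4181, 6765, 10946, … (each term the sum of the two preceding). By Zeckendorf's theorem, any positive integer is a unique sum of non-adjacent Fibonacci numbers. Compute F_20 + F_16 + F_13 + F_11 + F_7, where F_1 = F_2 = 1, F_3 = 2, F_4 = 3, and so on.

8087

F_20 + F_16 + F_13 + F_11 + F_7 = 6765 + 987 + 233 + 89 + 13 = 8087.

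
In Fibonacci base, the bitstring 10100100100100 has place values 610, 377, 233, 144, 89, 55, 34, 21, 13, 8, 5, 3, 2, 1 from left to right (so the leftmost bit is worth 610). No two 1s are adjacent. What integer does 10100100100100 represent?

914

Summing the place values of the 1 bits: 610 + 233 + 55 + 13 + 3 = 914.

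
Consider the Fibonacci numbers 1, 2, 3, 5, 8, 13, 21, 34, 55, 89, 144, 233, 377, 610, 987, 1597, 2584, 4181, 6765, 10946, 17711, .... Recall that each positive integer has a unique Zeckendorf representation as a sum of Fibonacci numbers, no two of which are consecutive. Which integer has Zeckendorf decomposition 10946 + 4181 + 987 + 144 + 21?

16279

10946 + 4181 + 987 + 144 + 21 = 16279.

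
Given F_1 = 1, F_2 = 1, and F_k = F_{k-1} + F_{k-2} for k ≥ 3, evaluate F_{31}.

Iterating the recurrence up to F_{26} = 121393 and F_{25} = 75025:
F_{27} = F_{26} + F_{25} = 121393 + 75025 = 196418
F_{28} = F_{27} + F_{26} = 196418 + 121393 = 317811
F_{29} = F_{28} + F_{27} = 317811 + 196418 = 514229
F_{30} = F_{29} + F_{28} = 514229 + 317811 = 832040
F_{31} = F_{30} + F_{29} = 832040 + 514229 = 1346269

1346269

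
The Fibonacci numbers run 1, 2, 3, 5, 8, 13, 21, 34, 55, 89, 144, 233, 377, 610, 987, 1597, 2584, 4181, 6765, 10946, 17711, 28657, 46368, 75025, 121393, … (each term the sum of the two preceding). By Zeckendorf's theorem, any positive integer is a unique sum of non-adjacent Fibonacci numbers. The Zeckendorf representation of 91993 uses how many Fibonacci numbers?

7

Greedy algorithm:
91993 − 75025 = 16968
16968 − 10946 = 6022
6022 − 4181 = 1841
1841 − 1597 = 244
244 − 233 = 11
11 − 8 = 3
3 − 3 = 0
91993 = 75025 + 10946 + 4181 + 1597 + 233 + 8 + 3, which has 7 terms.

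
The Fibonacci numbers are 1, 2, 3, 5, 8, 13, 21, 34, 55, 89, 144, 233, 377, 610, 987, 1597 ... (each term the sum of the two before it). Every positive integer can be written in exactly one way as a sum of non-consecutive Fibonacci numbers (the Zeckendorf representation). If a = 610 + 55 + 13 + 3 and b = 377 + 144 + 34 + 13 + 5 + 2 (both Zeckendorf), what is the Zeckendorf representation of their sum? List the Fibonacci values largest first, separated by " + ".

987 + 233 + 34 + 2

The two numbers are 681 and 575, so their sum is 1256.
987 ≤ 1256 < 1597, so take 987; remainder 269
233 ≤ 269 < 377, so take 233; remainder 36
34 ≤ 36 < 55, so take 34; remainder 2
2 ≤ 2 < 3, so take 2; remainder 0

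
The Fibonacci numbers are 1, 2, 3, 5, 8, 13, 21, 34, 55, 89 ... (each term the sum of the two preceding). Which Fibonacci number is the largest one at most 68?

55 ≤ 68 < 89, so the largest Fibonacci number not exceeding 68 is 55.

55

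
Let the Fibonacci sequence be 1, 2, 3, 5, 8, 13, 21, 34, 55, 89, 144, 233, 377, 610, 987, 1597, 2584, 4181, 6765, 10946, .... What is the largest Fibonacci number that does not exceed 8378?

6765

6765 ≤ 8378 < 10946, so the largest Fibonacci number not exceeding 8378 is 6765.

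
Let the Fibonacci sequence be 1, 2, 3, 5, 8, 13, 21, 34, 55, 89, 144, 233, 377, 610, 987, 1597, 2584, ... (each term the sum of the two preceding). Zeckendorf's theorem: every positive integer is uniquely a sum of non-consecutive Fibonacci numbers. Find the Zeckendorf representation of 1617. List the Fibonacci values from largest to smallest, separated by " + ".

1597 + 13 + 5 + 2

Greedily peel off the largest Fibonacci term at each step:
1617 − 1597 = 20
20 − 13 = 7
7 − 5 = 2
2 − 2 = 0
So 1617 = 1597 + 13 + 5 + 2, with no two terms consecutive in the sequence.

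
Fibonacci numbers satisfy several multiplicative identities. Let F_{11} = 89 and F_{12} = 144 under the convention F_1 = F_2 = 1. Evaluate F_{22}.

17711

By the doubling identity F_{2k} = F_k(2F_{k+1} − F_k): F_{22} = 89·(2·144 − 89) = 89·199 = 17711.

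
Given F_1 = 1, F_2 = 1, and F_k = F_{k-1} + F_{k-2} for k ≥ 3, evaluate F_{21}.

10946

Iterating the recurrence up to F_{17} = 1597 and F_{16} = 987:
F_{18} = F_{17} + F_{16} = 1597 + 987 = 2584
F_{19} = F_{18} + F_{17} = 2584 + 1597 = 4181
F_{20} = F_{19} + F_{18} = 4181 + 2584 = 6765
F_{21} = F_{20} + F_{19} = 6765 + 4181 = 10946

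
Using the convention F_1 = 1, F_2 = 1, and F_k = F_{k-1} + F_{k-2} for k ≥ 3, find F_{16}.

Iterating the recurrence up to F_{10} = 55 and F_{9} = 34:
F_{11} = F_{10} + F_{9} = 55 + 34 = 89
F_{12} = F_{11} + F_{10} = 89 + 55 = 144
F_{13} = F_{12} + F_{11} = 144 + 89 = 233
F_{14} = F_{13} + F_{12} = 233 + 144 = 377
F_{15} = F_{14} + F_{13} = 377 + 233 = 610
F_{16} = F_{15} + F_{14} = 610 + 377 = 987

987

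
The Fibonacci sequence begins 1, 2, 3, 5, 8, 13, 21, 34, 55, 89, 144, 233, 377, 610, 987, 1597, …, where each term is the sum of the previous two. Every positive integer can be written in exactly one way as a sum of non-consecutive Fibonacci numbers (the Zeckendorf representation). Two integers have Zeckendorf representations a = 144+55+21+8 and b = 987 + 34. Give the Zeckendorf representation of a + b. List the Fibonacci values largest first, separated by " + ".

The two numbers are 228 and 1021, so their sum is 1249.
Greedy algorithm:
987 ≤ 1249 < 1597, so take 987; remainder 262
233 ≤ 262 < 377, so take 233; remainder 29
21 ≤ 29 < 34, so take 21; remainder 8
8 ≤ 8 < 13, so take 8; remainder 0

987 + 233 + 21 + 8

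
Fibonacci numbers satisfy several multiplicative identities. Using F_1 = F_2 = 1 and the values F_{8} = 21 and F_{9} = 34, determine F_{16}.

987

By the doubling identity F_{2k} = F_k(2F_{k+1} − F_k): F_{16} = 21·(2·34 − 21) = 21·47 = 987.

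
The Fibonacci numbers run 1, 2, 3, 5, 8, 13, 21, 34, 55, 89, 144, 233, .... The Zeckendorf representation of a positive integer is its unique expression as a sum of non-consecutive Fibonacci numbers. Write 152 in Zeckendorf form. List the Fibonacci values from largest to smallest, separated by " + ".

144 + 8

Greedy algorithm:
take 144 (≤ 152); 152 − 144 = 8
take 8 (≤ 8); 8 − 8 = 0
So 152 = 144 + 8, with no two terms consecutive in the sequence.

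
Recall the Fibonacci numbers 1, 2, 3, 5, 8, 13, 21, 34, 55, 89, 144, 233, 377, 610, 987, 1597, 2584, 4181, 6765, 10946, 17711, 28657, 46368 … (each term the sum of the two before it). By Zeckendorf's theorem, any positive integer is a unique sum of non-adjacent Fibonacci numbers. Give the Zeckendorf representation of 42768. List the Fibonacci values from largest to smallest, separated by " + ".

28657 + 10946 + 2584 + 377 + 144 + 55 + 5

42768 − 28657 = 14111
14111 − 10946 = 3165
3165 − 2584 = 581
581 − 377 = 204
204 − 144 = 60
60 − 55 = 5
5 − 5 = 0
So 42768 = 28657 + 10946 + 2584 + 377 + 144 + 55 + 5, with no two terms consecutive in the sequence.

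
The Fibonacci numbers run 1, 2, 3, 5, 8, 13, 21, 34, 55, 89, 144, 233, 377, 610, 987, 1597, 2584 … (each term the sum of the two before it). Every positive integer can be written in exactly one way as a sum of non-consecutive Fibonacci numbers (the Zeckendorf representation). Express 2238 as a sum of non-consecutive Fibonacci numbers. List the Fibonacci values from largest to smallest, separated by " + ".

Repeatedly subtract the largest Fibonacci number that fits:
subtract 1597 from 2238: 641 remains
subtract 610 from 641: 31 remains
subtract 21 from 31: 10 remains
subtract 8 from 10: 2 remains
subtract 2 from 2: 0 remains
So 2238 = 1597 + 610 + 21 + 8 + 2, with no two terms consecutive in the sequence.

1597 + 610 + 21 + 8 + 2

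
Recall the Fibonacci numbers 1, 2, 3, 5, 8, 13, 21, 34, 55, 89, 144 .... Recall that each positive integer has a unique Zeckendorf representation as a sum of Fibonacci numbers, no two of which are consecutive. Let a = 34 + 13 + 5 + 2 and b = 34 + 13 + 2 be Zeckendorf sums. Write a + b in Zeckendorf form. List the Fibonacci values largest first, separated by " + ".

89 + 13 + 1

The two numbers are 54 and 49, so their sum is 103.
Repeatedly subtract the largest Fibonacci number that fits:
take 89 (≤ 103); 103 − 89 = 14
take 13 (≤ 14); 14 − 13 = 1
take 1 (≤ 1); 1 − 1 = 0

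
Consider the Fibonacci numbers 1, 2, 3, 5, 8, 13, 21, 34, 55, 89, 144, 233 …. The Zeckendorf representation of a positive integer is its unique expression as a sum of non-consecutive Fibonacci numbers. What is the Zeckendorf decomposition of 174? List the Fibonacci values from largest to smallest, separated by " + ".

174: greatest Fibonacci not exceeding it is 144, leaving 30
30: greatest Fibonacci not exceeding it is 21, leaving 9
9: greatest Fibonacci not exceeding it is 8, leaving 1
1: greatest Fibonacci not exceeding it is 1, leaving 0
So 174 = 144 + 21 + 8 + 1, with no two terms consecutive in the sequence.

144 + 21 + 8 + 1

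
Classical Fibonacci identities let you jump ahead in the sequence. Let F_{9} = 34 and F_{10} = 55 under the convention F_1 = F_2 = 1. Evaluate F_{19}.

4181

By F_{2k+1} = F_k² + F_{k+1}²: F_{19} = 34² + 55² = 1156 + 3025 = 4181.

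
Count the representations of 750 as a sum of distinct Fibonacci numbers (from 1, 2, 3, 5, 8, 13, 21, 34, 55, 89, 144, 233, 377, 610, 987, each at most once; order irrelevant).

9

Each representation comes from the Zeckendorf form by replacing some F_k with F_{k−1} + F_{k−2} where possible.
750 = 610+89+34+13+3+1 = 610+89+34+8+5+3+1 = 377+233+89+34+13+3+1 = 610+89+21+13+8+5+3+1 = 377+233+89+34+8+5+3+1 = … (4 more), for 9 in all.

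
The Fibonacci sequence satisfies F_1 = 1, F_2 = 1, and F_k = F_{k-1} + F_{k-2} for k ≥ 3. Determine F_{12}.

Iterating the recurrence up to F_{7} = 13 and F_{6} = 8:
F_{8} = F_{7} + F_{6} = 13 + 8 = 21
F_{9} = F_{8} + F_{7} = 21 + 13 = 34
F_{10} = F_{9} + F_{8} = 34 + 21 = 55
F_{11} = F_{10} + F_{9} = 55 + 34 = 89
F_{12} = F_{11} + F_{10} = 89 + 55 = 144

144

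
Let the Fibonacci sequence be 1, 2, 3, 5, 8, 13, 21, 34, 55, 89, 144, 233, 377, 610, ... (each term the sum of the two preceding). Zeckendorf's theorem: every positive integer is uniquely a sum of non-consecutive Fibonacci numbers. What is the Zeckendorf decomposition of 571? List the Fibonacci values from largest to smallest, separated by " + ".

377 + 144 + 34 + 13 + 3

Greedy algorithm:
571 − 377 = 194
194 − 144 = 50
50 − 34 = 16
16 − 13 = 3
3 − 3 = 0
So 571 = 377 + 144 + 34 + 13 + 3, with no two terms consecutive in the sequence.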